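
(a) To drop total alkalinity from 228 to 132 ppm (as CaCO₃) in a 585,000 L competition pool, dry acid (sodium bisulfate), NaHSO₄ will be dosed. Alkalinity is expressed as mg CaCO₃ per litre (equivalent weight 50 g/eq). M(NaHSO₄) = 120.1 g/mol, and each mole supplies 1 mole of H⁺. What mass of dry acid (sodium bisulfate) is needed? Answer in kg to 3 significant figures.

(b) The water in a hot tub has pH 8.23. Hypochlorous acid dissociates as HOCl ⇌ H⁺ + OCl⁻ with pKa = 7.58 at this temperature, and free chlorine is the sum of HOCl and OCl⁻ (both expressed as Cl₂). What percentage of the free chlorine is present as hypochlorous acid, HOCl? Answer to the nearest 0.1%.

(a) Alkalinity to neutralize: (228 − 132) = 96 mg/L as CaCO₃ × 585,000 L = 56,160 g as CaCO₃.
(a) Equivalents of H⁺ required: 56,160 ÷ 50 g/eq = 1123 eq = 1123 mol NaHSO₄.
(a) Mass of NaHSO₄: 1123 × 120.1 = 134,900 g.

(b) [OCl⁻]/[HOCl] = 10^(pH − pKa) = 10^(8.23 − 7.58) = 10^0.65 = 4.467.
(b) Fraction as HOCl = 1 / (1 + 4.467) = 0.1829.

(a) 135 kg; (b) 18.3%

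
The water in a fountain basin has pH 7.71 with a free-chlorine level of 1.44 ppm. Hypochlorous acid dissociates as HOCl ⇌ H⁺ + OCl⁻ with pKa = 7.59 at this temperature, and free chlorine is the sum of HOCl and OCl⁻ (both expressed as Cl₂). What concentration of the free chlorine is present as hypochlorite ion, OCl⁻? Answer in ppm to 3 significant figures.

0.819 ppm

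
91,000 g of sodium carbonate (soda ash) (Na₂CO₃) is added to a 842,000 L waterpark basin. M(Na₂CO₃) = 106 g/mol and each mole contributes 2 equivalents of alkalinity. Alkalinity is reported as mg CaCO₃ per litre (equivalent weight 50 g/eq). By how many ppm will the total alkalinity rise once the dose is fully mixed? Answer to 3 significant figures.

102 ppm

Moles of Na₂CO₃: 91,000 g ÷ 106 g/mol = 858.5 mol → 1717 eq of alkalinity.
As CaCO₃: 1717 eq × 50 g/eq = 85,850 g.
Rise: 85,850 g / 842,000 L × 1000 = 102 mg/L.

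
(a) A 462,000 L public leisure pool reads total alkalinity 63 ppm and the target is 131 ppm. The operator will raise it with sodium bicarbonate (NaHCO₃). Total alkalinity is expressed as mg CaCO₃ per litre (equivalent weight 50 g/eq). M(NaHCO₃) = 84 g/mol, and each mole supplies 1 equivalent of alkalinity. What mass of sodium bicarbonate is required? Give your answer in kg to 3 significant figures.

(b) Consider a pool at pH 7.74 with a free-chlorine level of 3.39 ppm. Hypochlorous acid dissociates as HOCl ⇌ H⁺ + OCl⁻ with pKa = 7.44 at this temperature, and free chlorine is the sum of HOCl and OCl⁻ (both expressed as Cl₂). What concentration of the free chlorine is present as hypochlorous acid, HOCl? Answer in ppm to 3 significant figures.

(a) 52.8 kg; (b) 1.13 ppm

(a) Alkalinity to add: (131 − 63) = 68 mg/L as CaCO₃ × 462,000 L = 31,420 g as CaCO₃.
(a) Equivalents: 31,420 g ÷ 50 g/eq = 628.3 eq.
(a) NaHCO₃ supplies 1 eq per mole → 628.3 mol.
(a) Mass: 628.3 mol × 84 g/mol = 52,780 g.

(b) [OCl⁻]/[HOCl] = 10^(pH − pKa) = 10^(7.74 − 7.44) = 10^0.30 = 1.995.
(b) Fraction as HOCl = 1 / (1 + 1.995) = 0.3339.
(b) HOCl = 0.3339 × 3.39 ppm = 1.132 ppm.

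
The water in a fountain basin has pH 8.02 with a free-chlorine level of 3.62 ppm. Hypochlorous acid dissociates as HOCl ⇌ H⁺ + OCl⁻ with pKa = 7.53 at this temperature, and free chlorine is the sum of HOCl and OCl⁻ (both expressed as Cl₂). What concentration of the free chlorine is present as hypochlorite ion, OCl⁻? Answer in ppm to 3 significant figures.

2.73 ppm

[OCl⁻]/[HOCl] = 10^(pH − pKa) = 10^(8.02 − 7.53) = 10^0.49 = 3.09.
Fraction as HOCl = 1 / (1 + 3.09) = 0.2445.
OCl⁻ = (1 − 0.2445) × 3.62 ppm = 2.735 ppm.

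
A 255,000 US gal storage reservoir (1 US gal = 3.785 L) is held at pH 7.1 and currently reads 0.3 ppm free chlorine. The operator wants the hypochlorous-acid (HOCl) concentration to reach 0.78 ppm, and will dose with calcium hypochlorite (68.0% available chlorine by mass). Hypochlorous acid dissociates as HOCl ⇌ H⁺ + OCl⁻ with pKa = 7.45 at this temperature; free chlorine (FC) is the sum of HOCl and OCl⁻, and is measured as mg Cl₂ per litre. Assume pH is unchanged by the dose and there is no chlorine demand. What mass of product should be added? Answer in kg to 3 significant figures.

1.18 kg

Volume: 255,000 US gal × 3.785 L/gal = 965,175 L.
[OCl⁻]/[HOCl] = 10^(pH − pKa) = 10^(7.1 − 7.45) = 0.4467; fraction as HOCl = 1/(1 + 0.4467) = 0.6912.
Free chlorine required for 0.78 ppm HOCl: 0.78 / 0.6912 = 1.128 ppm.
FC to add: 1.128 − 0.3 = 0.8284 mg/L as Cl₂.
Cl₂ equivalent: 0.8284 mg/L × 965,175 L = 799.6 g.
Product at 68.0% available Cl: 799.6 / 0.68 = 1176 g.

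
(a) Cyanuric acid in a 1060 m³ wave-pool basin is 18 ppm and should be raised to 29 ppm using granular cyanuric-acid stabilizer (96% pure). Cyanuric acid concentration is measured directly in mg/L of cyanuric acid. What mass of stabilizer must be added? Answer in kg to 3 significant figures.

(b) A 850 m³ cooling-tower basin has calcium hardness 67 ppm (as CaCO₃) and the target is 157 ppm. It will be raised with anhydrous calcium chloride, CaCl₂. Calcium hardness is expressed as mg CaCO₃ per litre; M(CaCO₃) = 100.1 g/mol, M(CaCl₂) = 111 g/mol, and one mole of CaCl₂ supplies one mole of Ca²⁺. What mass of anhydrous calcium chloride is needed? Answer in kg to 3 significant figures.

(a) Volume: 1060 m³ = 1,060,000 L.
(a) CYA to add: (29 − 18) = 11 mg/L × 1,060,000 L = 11,660 g cyanuric acid.
(a) At 96% purity: 11,660 / 0.96 = 12,150 g product.

(b) Volume: 850 m³ = 850,000 L.
(b) Hardness to add: (157 − 67) = 90 mg/L as CaCO₃ × 850,000 L = 76,500 g as CaCO₃.
(b) Moles of Ca²⁺ (1 mol Ca²⁺ ≡ 1 mol CaCO₃): 76,500 / 100.1 g/mol = 764.2 mol.
(b) Mass of CaCl₂: 764.2 × 111 = 84,830 g.

(a) 12.1 kg; (b) 84.8 kg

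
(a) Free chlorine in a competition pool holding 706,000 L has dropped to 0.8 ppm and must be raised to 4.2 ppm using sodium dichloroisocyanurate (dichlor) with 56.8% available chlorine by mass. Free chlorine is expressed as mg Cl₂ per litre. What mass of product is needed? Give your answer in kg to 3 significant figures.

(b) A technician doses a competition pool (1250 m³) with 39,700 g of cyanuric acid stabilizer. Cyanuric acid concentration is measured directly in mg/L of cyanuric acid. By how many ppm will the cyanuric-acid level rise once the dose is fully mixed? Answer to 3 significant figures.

(a) Chlorine deficit: 4.2 − 0.8 = 3.4 ppm = 3.4 mg/L as Cl₂.
(a) Cl₂ equivalent needed: 3.4 mg/L × 706,000 L = 2,400,000 mg = 2400 g.
(a) Product at 56.8% available chlorine: 2400 / 0.568 = 4226 g.

(b) Volume: 1250 m³ = 1,250,000 L.
(b) Rise: 39,700 g / 1,250,000 L × 1000 = 31.76 mg/L.

(a) 4.23 kg; (b) 31.8 ppm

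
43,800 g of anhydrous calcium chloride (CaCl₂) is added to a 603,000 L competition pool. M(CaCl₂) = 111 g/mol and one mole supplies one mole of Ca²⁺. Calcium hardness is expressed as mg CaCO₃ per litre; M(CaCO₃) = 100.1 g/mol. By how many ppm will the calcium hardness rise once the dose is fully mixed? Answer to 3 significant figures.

65.5 ppm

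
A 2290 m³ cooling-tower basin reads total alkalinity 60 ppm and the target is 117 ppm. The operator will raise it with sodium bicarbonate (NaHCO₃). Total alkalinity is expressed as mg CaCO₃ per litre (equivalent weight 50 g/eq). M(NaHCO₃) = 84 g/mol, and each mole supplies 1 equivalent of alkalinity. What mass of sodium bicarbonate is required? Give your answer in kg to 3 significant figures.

Volume: 2290 m³ = 2,290,000 L.
Alkalinity to add: (117 − 60) = 57 mg/L as CaCO₃ × 2,290,000 L = 130,500 g as CaCO₃.
Equivalents: 130,500 g ÷ 50 g/eq = 2611 eq.
NaHCO₃ supplies 1 eq per mole → 2611 mol.
Mass: 2611 mol × 84 g/mol = 219,300 g.

219 kg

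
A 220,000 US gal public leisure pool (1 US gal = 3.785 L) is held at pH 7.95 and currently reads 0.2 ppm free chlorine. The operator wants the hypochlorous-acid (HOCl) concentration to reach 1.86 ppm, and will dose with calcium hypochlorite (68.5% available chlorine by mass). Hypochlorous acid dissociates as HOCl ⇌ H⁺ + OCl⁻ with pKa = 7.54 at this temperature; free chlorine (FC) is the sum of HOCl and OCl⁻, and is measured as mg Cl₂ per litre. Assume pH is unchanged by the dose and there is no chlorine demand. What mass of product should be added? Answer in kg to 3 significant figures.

7.83 kg

Volume: 220,000 US gal × 3.785 L/gal = 832,700 L.
[OCl⁻]/[HOCl] = 10^(pH − pKa) = 10^(7.95 − 7.54) = 2.57; fraction as HOCl = 1/(1 + 2.57) = 0.2801.
Free chlorine required for 1.86 ppm HOCl: 1.86 / 0.2801 = 6.641 ppm.
FC to add: 6.641 − 0.2 = 6.441 mg/L as Cl₂.
Cl₂ equivalent: 6.441 mg/L × 832,700 L = 5363 g.
Product at 68.5% available Cl: 5363 / 0.685 = 7830 g.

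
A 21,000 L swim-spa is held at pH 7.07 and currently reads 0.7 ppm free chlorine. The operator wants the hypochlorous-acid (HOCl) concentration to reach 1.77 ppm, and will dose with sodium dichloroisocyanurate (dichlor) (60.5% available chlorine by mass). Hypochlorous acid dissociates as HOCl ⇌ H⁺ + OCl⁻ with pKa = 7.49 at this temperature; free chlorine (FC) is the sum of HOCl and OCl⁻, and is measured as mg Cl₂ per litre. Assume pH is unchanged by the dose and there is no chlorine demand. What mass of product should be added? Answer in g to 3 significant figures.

[OCl⁻]/[HOCl] = 10^(pH − pKa) = 10^(7.07 − 7.49) = 0.3802; fraction as HOCl = 1/(1 + 0.3802) = 0.7245.
Free chlorine required for 1.77 ppm HOCl: 1.77 / 0.7245 = 2.443 ppm.
FC to add: 2.443 − 0.7 = 1.743 mg/L as Cl₂.
Cl₂ equivalent: 1.743 mg/L × 21,000 L = 36.6 g.
Product at 60.5% available Cl: 36.6 / 0.605 = 60.5 g.

60.5 g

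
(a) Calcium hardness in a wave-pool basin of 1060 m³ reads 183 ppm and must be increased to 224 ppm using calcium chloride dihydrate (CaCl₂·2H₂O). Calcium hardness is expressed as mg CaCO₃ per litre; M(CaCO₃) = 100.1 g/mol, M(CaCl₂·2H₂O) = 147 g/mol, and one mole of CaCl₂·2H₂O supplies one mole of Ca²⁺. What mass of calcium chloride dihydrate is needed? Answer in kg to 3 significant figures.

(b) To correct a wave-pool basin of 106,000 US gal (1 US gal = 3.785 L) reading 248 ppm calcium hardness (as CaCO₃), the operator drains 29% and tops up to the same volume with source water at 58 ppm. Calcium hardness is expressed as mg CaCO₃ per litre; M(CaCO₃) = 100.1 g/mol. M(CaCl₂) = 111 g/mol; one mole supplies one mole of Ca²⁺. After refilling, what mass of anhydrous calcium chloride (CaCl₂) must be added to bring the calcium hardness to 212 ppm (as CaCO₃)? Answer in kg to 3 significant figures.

(a) Volume: 1060 m³ = 1,060,000 L.
(a) Hardness to add: (224 − 183) = 41 mg/L as CaCO₃ × 1,060,000 L = 43,460 g as CaCO₃.
(a) Moles of Ca²⁺ (1 mol Ca²⁺ ≡ 1 mol CaCO₃): 43,460 / 100.1 g/mol = 434.2 mol.
(a) Mass of CaCl₂·2H₂O: 434.2 × 147 = 63,820 g.

(b) Volume: 106,000 US gal × 3.785 L/gal = 401,210 L.
(b) After draining 29% and refilling: 248 × 0.71 + 58 × 0.29 = 192.9 ppm.
(b) Deficit to target: 212 − 192.9 = 19.1 mg/L.
(b) As CaCO₃: 19.1 mg/L × 401,210 L = 7663 g; ÷ 100.1 = 76.55 mol Ca²⁺.
(b) Mass: 76.55 × 111 = 8498 g.

(a) 63.8 kg; (b) 8.50 kg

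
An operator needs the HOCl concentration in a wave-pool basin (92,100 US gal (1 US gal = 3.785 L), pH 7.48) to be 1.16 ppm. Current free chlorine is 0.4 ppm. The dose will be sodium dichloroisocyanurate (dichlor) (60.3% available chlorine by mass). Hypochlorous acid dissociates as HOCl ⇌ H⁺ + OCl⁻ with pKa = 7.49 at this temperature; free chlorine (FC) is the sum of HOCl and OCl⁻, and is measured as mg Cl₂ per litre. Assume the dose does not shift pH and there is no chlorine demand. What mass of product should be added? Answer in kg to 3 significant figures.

1.09 kg

Volume: 92,100 US gal × 3.785 L/gal = 348,598 L.
[OCl⁻]/[HOCl] = 10^(pH − pKa) = 10^(7.48 − 7.49) = 0.9772; fraction as HOCl = 1/(1 + 0.9772) = 0.5058.
Free chlorine required for 1.16 ppm HOCl: 1.16 / 0.5058 = 2.294 ppm.
FC to add: 2.294 − 0.4 = 1.894 mg/L as Cl₂.
Cl₂ equivalent: 1.894 mg/L × 348,598 L = 660.1 g.
Product at 60.3% available Cl: 660.1 / 0.603 = 1095 g.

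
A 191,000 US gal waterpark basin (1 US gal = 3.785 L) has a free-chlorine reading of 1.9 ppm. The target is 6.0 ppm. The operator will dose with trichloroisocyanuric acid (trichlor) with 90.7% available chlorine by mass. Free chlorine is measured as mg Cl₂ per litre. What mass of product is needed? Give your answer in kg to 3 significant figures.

Volume: 191,000 US gal × 3.785 L/gal = 722,935 L.
Chlorine deficit: 6.0 − 1.9 = 4.1 ppm = 4.1 mg/L as Cl₂.
Cl₂ equivalent needed: 4.1 mg/L × 722,935 L = 2,964,000 mg = 2964 g.
Product at 90.7% available chlorine: 2964 / 0.907 = 3268 g.

3.27 kg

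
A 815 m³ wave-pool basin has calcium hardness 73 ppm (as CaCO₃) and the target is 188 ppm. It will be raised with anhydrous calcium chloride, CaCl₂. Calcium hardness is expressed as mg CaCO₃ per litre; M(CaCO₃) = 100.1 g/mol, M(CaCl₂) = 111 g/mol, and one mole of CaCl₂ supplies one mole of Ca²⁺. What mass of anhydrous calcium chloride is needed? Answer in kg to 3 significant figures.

Volume: 815 m³ = 815,000 L.
Hardness to add: (188 − 73) = 115 mg/L as CaCO₃ × 815,000 L = 93,720 g as CaCO₃.
Moles of Ca²⁺ (1 mol Ca²⁺ ≡ 1 mol CaCO₃): 93,720 / 100.1 g/mol = 936.3 mol.
Mass of CaCl₂: 936.3 × 111 = 103,900 g.

104 kg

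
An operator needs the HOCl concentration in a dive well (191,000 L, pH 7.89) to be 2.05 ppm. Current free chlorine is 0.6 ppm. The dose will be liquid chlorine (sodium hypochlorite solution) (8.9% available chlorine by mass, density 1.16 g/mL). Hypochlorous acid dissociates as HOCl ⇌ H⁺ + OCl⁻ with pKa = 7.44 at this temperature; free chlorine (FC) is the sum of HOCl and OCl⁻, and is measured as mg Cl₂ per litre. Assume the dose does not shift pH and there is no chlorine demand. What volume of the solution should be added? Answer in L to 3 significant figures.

13.4 L

[OCl⁻]/[HOCl] = 10^(pH − pKa) = 10^(7.89 − 7.44) = 2.818; fraction as HOCl = 1/(1 + 2.818) = 0.2619.
Free chlorine required for 2.05 ppm HOCl: 2.05 / 0.2619 = 7.828 ppm.
FC to add: 7.828 − 0.6 = 7.228 mg/L as Cl₂.
Cl₂ equivalent: 7.228 mg/L × 191,000 L = 1380 g.
Product at 8.9% available Cl: 1380 / 0.089 = 15,510 g.
Volume: 15,510 g ÷ 1.16 g/mL = 13,370 mL.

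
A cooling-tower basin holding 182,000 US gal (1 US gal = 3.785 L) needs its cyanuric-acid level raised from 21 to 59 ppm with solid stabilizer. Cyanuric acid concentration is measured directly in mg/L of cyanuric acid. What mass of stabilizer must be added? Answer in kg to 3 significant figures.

Volume: 182,000 US gal × 3.785 L/gal = 688,870 L.
CYA to add: (59 − 21) = 38 mg/L × 688,870 L = 26,180 g cyanuric acid.

26.2 kg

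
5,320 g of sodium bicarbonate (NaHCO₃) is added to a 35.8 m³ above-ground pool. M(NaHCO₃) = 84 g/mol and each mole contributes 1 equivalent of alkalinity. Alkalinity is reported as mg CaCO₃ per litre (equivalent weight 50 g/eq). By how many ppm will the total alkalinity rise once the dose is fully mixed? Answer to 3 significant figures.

Volume: 35.8 m³ = 35,800 L.
Moles of NaHCO₃: 5,320 g ÷ 84 g/mol = 63.33 mol → 63.33 eq of alkalinity.
As CaCO₃: 63.33 eq × 50 g/eq = 3167 g.
Rise: 3167 g / 35,800 L × 1000 = 88.45 mg/L.

88.5 ppm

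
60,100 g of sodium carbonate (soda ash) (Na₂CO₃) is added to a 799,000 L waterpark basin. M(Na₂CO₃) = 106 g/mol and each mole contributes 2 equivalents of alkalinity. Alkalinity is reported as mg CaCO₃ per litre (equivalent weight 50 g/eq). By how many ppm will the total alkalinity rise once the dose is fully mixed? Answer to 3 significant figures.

71.0 ppm

Moles of Na₂CO₃: 60,100 g ÷ 106 g/mol = 567 mol → 1134 eq of alkalinity.
As CaCO₃: 1134 eq × 50 g/eq = 56,700 g.
Rise: 56,700 g / 799,000 L × 1000 = 70.96 mg/L.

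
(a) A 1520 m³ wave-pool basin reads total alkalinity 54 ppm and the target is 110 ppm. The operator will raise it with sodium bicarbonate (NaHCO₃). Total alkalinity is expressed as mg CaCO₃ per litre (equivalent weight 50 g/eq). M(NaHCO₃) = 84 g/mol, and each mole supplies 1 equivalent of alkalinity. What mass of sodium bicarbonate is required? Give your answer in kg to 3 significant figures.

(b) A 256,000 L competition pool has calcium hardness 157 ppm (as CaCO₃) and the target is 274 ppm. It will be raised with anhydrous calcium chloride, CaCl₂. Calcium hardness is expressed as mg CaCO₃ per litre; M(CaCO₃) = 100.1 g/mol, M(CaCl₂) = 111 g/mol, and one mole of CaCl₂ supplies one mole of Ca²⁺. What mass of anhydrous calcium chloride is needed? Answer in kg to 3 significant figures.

(a) 143 kg; (b) 33.2 kg

(a) Volume: 1520 m³ = 1,520,000 L.
(a) Alkalinity to add: (110 − 54) = 56 mg/L as CaCO₃ × 1,520,000 L = 85,120 g as CaCO₃.
(a) Equivalents: 85,120 g ÷ 50 g/eq = 1702 eq.
(a) NaHCO₃ supplies 1 eq per mole → 1702 mol.
(a) Mass: 1702 mol × 84 g/mol = 143,000 g.

(b) Hardness to add: (274 − 157) = 117 mg/L as CaCO₃ × 256,000 L = 29,950 g as CaCO₃.
(b) Moles of Ca²⁺ (1 mol Ca²⁺ ≡ 1 mol CaCO₃): 29,950 / 100.1 g/mol = 299.2 mol.
(b) Mass of CaCl₂: 299.2 × 111 = 33,210 g.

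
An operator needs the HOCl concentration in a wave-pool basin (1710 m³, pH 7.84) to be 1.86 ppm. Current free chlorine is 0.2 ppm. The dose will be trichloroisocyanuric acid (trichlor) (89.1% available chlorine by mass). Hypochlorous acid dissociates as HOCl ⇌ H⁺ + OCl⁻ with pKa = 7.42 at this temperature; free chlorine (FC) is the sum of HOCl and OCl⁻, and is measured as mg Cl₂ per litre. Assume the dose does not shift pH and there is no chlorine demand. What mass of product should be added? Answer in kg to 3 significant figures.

Volume: 1710 m³ = 1,710,000 L.
[OCl⁻]/[HOCl] = 10^(pH − pKa) = 10^(7.84 − 7.42) = 2.63; fraction as HOCl = 1/(1 + 2.63) = 0.2755.
Free chlorine required for 1.86 ppm HOCl: 1.86 / 0.2755 = 6.752 ppm.
FC to add: 6.752 − 0.2 = 6.552 mg/L as Cl₂.
Cl₂ equivalent: 6.552 mg/L × 1,710,000 L = 11,200 g.
Product at 89.1% available Cl: 11,200 / 0.891 = 12,580 g.

12.6 kg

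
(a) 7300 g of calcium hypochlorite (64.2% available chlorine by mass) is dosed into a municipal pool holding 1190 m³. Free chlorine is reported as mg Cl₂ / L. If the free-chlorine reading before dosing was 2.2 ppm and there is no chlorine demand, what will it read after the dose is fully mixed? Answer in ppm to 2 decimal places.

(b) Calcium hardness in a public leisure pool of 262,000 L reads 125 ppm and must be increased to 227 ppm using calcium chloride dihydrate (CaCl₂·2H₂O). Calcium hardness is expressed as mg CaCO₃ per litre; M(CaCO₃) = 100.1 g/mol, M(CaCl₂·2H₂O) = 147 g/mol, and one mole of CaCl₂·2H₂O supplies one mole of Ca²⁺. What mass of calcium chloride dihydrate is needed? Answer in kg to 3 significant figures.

(a) Volume: 1190 m³ = 1,190,000 L.
(a) Available chlorine delivered: 7300 g × 0.642 = 4687 g as Cl₂.
(a) Concentration rise: 4687 g / 1,190,000 L = 3.938 mg/L = 3.94 ppm.
(a) Final FC: 2.2 + 3.94 = 6.14 ppm.

(b) Hardness to add: (227 − 125) = 102 mg/L as CaCO₃ × 262,000 L = 26,720 g as CaCO₃.
(b) Moles of Ca²⁺ (1 mol Ca²⁺ ≡ 1 mol CaCO₃): 26,720 / 100.1 g/mol = 267 mol.
(b) Mass of CaCl₂·2H₂O: 267 × 147 = 39,250 g.

(a) 6.14 ppm; (b) 39.2 kg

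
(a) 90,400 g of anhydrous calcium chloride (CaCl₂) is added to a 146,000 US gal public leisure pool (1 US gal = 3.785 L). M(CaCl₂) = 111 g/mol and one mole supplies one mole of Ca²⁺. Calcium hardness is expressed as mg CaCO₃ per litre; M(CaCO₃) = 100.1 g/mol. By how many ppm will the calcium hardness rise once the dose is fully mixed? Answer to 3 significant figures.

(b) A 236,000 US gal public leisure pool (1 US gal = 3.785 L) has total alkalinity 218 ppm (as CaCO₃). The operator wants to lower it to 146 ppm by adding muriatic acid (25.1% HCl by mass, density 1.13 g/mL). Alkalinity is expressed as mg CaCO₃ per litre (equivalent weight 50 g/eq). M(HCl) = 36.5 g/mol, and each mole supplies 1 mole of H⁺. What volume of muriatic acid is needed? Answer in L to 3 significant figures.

(a) 148 ppm; (b) 166 L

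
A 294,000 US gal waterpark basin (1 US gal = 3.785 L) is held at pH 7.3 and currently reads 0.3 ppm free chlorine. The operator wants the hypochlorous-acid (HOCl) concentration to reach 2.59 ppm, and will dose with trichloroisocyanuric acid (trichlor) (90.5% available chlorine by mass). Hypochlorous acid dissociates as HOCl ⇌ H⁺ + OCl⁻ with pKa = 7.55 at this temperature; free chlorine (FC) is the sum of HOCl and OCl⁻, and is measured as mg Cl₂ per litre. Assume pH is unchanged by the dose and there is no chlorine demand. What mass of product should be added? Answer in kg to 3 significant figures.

4.61 kg

Volume: 294,000 US gal × 3.785 L/gal = 1,112,790 L.
[OCl⁻]/[HOCl] = 10^(pH − pKa) = 10^(7.3 − 7.55) = 0.5623; fraction as HOCl = 1/(1 + 0.5623) = 0.6401.
Free chlorine required for 2.59 ppm HOCl: 2.59 / 0.6401 = 4.046 ppm.
FC to add: 4.046 − 0.3 = 3.746 mg/L as Cl₂.
Cl₂ equivalent: 3.746 mg/L × 1,112,790 L = 4169 g.
Product at 90.5% available Cl: 4169 / 0.905 = 4607 g.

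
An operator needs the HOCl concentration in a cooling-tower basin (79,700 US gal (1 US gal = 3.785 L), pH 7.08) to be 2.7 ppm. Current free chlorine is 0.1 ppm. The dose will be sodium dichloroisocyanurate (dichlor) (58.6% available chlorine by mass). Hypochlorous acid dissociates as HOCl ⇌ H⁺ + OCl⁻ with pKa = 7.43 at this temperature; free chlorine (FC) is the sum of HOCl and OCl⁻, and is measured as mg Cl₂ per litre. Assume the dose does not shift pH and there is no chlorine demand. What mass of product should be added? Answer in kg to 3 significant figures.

Volume: 79,700 US gal × 3.785 L/gal = 301,664 L.
[OCl⁻]/[HOCl] = 10^(pH − pKa) = 10^(7.08 − 7.43) = 0.4467; fraction as HOCl = 1/(1 + 0.4467) = 0.6912.
Free chlorine required for 2.7 ppm HOCl: 2.7 / 0.6912 = 3.906 ppm.
FC to add: 3.906 − 0.1 = 3.806 mg/L as Cl₂.
Cl₂ equivalent: 3.806 mg/L × 301,664 L = 1148 g.
Product at 58.6% available Cl: 1148 / 0.586 = 1959 g.

1.96 kg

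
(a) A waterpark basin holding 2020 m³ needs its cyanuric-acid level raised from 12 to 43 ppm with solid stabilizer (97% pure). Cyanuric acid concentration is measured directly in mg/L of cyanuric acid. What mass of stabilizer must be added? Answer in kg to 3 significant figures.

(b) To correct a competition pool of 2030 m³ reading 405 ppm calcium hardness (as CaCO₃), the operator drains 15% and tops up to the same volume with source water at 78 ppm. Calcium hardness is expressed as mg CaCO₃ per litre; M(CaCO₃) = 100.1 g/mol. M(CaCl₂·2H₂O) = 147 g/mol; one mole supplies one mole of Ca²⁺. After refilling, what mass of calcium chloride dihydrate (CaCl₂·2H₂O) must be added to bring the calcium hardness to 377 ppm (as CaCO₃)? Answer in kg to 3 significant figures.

(a) Volume: 2020 m³ = 2,020,000 L.
(a) CYA to add: (43 − 12) = 31 mg/L × 2,020,000 L = 62,620 g cyanuric acid.
(a) At 97% purity: 62,620 / 0.97 = 64,560 g product.

(b) Volume: 2030 m³ = 2,030,000 L.
(b) After draining 15% and refilling: 405 × 0.85 + 78 × 0.15 = 355.95 ppm.
(b) Deficit to target: 377 − 355.95 = 21.05 mg/L.
(b) As CaCO₃: 21.05 mg/L × 2,030,000 L = 42,730 g; ÷ 100.1 = 426.9 mol Ca²⁺.
(b) Mass: 426.9 × 147 = 62,750 g.

(a) 64.6 kg; (b) 62.8 kg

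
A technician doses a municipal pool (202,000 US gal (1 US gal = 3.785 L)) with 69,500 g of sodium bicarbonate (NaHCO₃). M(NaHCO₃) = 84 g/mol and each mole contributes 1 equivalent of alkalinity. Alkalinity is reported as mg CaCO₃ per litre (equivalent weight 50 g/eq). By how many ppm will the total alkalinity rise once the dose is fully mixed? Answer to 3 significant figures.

54.1 ppm

Volume: 202,000 US gal × 3.785 L/gal = 764,570 L.
Moles of NaHCO₃: 69,500 g ÷ 84 g/mol = 827.4 mol → 827.4 eq of alkalinity.
As CaCO₃: 827.4 eq × 50 g/eq = 41,370 g.
Rise: 41,370 g / 764,570 L × 1000 = 54.11 mg/L.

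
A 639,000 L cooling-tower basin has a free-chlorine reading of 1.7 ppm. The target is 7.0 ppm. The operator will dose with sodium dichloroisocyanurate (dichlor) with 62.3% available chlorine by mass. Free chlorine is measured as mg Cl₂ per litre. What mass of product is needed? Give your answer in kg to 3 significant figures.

5.44 kg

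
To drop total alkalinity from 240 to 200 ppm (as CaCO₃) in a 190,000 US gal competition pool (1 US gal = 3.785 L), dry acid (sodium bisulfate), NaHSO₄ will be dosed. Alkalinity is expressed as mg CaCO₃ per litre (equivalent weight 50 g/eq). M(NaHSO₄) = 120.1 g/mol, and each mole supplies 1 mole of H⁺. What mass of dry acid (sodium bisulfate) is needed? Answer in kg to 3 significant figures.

69.1 kg

Volume: 190,000 US gal × 3.785 L/gal = 719,150 L.
Alkalinity to neutralize: (240 − 200) = 40 mg/L as CaCO₃ × 719,150 L = 28,770 g as CaCO₃.
Equivalents of H⁺ required: 28,770 ÷ 50 g/eq = 575.3 eq = 575.3 mol NaHSO₄.
Mass of NaHSO₄: 575.3 × 120.1 = 69,100 g.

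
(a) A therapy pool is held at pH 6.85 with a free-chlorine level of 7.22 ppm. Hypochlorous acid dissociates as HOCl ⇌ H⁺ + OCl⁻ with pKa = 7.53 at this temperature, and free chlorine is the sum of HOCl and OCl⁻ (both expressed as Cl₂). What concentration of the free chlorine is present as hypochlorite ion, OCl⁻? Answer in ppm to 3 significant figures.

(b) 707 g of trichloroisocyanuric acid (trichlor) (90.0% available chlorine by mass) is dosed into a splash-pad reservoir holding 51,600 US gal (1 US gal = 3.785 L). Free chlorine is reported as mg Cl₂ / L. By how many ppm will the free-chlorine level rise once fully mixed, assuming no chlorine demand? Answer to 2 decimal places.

(a) 1.25 ppm; (b) 3.26 ppm

(a) [OCl⁻]/[HOCl] = 10^(pH − pKa) = 10^(6.85 − 7.53) = 10^-0.68 = 0.2089.
(a) Fraction as HOCl = 1 / (1 + 0.2089) = 0.8272.
(a) OCl⁻ = (1 − 0.8272) × 7.22 ppm = 1.248 ppm.

(b) Volume: 51,600 US gal × 3.785 L/gal = 195,306 L.
(b) Available chlorine delivered: 707 g × 0.9 = 636.3 g as Cl₂.
(b) Concentration rise: 636.3 g / 195,306 L = 3.258 mg/L = 3.26 ppm.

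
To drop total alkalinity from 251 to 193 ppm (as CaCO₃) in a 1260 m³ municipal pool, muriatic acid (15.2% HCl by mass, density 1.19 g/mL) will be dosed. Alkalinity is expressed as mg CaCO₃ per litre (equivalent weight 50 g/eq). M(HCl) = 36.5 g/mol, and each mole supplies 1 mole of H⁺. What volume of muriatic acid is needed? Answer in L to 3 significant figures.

295 L

Volume: 1260 m³ = 1,260,000 L.
Alkalinity to neutralize: (251 − 193) = 58 mg/L as CaCO₃ × 1,260,000 L = 73,080 g as CaCO₃.
Equivalents of H⁺ required: 73,080 ÷ 50 g/eq = 1462 eq = 1462 mol HCl.
Mass of HCl: 1462 × 36.5 = 53,350 g.
Mass of 15.2% solution: 53,350 / 0.152 = 351,000 g.
Volume: 351,000 g ÷ 1.19 g/mL = 294,900 mL.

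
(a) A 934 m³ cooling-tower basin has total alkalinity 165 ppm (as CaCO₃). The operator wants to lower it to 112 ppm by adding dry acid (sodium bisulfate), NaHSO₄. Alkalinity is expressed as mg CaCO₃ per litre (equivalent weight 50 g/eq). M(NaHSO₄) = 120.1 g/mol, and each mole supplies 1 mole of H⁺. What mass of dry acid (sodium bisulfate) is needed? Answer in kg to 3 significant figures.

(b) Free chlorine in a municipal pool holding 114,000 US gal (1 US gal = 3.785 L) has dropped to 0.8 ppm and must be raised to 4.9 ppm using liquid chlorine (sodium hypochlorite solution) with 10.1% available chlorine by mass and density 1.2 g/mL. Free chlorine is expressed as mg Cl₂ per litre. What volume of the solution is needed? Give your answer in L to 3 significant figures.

(a) Volume: 934 m³ = 934,000 L.
(a) Alkalinity to neutralize: (165 − 112) = 53 mg/L as CaCO₃ × 934,000 L = 49,500 g as CaCO₃.
(a) Equivalents of H⁺ required: 49,500 ÷ 50 g/eq = 990 eq = 990 mol NaHSO₄.
(a) Mass of NaHSO₄: 990 × 120.1 = 118,900 g.

(b) Volume: 114,000 US gal × 3.785 L/gal = 431,490 L.
(b) Chlorine deficit: 4.9 − 0.8 = 4.1 ppm = 4.1 mg/L as Cl₂.
(b) Cl₂ equivalent needed: 4.1 mg/L × 431,490 L = 1,769,000 mg = 1769 g.
(b) Product at 10.1% available chlorine: 1769 / 0.101 = 17,520 g.
(b) Volume at density 1.2 g/mL: 17,520 g ÷ 1.2 g/mL = 14,600 mL.

(a) 119 kg; (b) 14.6 L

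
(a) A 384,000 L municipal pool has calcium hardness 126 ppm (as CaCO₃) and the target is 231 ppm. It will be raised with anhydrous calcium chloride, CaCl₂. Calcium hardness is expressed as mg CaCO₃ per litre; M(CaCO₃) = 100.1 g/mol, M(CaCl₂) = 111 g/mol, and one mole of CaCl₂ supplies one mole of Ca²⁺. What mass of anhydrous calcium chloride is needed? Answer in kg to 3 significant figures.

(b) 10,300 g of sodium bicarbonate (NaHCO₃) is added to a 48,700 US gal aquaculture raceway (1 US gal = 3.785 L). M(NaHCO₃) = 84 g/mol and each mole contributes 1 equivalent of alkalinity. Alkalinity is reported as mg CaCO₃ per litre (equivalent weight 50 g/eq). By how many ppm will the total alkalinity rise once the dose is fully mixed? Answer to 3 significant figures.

(a) Hardness to add: (231 − 126) = 105 mg/L as CaCO₃ × 384,000 L = 40,320 g as CaCO₃.
(a) Moles of Ca²⁺ (1 mol Ca²⁺ ≡ 1 mol CaCO₃): 40,320 / 100.1 g/mol = 402.8 mol.
(a) Mass of CaCl₂: 402.8 × 111 = 44,710 g.

(b) Volume: 48,700 US gal × 3.785 L/gal = 184,330 L.
(b) Moles of NaHCO₃: 10,300 g ÷ 84 g/mol = 122.6 mol → 122.6 eq of alkalinity.
(b) As CaCO₃: 122.6 eq × 50 g/eq = 6131 g.
(b) Rise: 6131 g / 184,330 L × 1000 = 33.26 mg/L.

(a) 44.7 kg; (b) 33.3 ppm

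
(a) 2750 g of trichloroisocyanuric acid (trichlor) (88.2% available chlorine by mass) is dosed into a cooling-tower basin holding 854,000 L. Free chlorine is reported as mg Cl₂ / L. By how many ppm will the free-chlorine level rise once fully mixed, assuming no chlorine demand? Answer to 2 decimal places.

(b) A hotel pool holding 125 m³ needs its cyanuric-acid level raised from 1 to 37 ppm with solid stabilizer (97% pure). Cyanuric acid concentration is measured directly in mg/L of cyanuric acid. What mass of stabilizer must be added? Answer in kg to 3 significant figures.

(a) Available chlorine delivered: 2750 g × 0.882 = 2426 g as Cl₂.
(a) Concentration rise: 2426 g / 854,000 L = 2.84 mg/L = 2.84 ppm.

(b) Volume: 125 m³ = 125,000 L.
(b) CYA to add: (37 − 1) = 36 mg/L × 125,000 L = 4500 g cyanuric acid.
(b) At 97% purity: 4500 / 0.97 = 4639 g product.

(a) 2.84 ppm; (b) 4.64 kg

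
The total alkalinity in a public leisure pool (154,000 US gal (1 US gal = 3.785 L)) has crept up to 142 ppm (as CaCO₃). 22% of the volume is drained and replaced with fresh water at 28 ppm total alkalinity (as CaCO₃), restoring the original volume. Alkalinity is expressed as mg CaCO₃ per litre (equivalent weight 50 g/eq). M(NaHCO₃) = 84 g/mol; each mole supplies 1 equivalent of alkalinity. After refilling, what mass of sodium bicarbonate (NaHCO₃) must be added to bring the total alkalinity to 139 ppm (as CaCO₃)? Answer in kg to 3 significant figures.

21.6 kg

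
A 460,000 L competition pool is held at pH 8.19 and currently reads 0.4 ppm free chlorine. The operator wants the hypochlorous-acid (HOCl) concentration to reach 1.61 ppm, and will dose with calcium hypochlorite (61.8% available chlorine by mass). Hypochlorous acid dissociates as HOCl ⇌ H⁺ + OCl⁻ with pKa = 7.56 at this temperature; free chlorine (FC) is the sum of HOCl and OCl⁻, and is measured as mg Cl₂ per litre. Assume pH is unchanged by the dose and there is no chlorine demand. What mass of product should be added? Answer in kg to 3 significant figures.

6.01 kg

[OCl⁻]/[HOCl] = 10^(pH − pKa) = 10^(8.19 − 7.56) = 4.266; fraction as HOCl = 1/(1 + 4.266) = 0.1899.
Free chlorine required for 1.61 ppm HOCl: 1.61 / 0.1899 = 8.478 ppm.
FC to add: 8.478 − 0.4 = 8.078 mg/L as Cl₂.
Cl₂ equivalent: 8.078 mg/L × 460,000 L = 3716 g.
Product at 61.8% available Cl: 3716 / 0.618 = 6013 g.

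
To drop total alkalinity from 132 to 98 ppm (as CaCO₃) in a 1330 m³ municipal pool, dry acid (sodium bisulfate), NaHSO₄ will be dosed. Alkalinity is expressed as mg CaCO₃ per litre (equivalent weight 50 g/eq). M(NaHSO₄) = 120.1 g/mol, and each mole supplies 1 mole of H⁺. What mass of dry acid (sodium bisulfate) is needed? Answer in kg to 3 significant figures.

109 kg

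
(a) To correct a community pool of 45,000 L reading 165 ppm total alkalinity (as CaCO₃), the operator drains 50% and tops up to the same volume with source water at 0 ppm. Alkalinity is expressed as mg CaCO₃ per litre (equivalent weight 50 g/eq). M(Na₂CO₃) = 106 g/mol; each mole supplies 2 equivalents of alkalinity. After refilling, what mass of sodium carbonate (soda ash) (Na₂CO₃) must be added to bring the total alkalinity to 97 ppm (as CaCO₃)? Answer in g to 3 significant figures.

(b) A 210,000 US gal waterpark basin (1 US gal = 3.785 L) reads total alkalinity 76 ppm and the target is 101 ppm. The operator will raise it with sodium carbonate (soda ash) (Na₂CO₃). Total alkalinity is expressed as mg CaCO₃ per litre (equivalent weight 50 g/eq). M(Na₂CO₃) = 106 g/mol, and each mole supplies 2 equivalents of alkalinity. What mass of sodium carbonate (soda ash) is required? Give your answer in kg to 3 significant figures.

(a) 692 g; (b) 21.1 kg

(a) After draining 50% and refilling: 165 × 0.50 + 0 × 0.50 = 82.5 ppm.
(a) Deficit to target: 97 − 82.5 = 14.5 mg/L.
(a) As CaCO₃: 14.5 mg/L × 45,000 L = 652.5 g; ÷ 50 g/eq ÷ 2 = 6.525 mol Na₂CO₃.
(a) Mass: 6.525 × 106 = 691.7 g.

(b) Volume: 210,000 US gal × 3.785 L/gal = 794,850 L.
(b) Alkalinity to add: (101 − 76) = 25 mg/L as CaCO₃ × 794,850 L = 19,870 g as CaCO₃.
(b) Equivalents: 19,870 g ÷ 50 g/eq = 397.4 eq.
(b) Each mole of Na₂CO₃ supplies 2 eq, so 397.4 / 2 = 198.7 mol.
(b) Mass: 198.7 mol × 106 g/mol = 21,060 g.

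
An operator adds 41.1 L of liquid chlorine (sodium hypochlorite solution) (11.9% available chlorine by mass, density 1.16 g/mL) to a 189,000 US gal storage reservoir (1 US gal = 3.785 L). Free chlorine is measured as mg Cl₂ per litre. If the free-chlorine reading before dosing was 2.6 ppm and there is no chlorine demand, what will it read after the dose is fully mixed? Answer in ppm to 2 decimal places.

Volume: 189,000 US gal × 3.785 L/gal = 715,365 L.
Mass of solution: 41.1 L × 1000 mL/L × 1.16 g/mL = 47,680 g.
Available chlorine delivered: 47,680 g × 0.119 = 5673 g as Cl₂.
Concentration rise: 5673 g / 715,365 L = 7.931 mg/L = 7.93 ppm.
Final FC: 2.6 + 7.93 = 10.53 ppm.

10.53 ppm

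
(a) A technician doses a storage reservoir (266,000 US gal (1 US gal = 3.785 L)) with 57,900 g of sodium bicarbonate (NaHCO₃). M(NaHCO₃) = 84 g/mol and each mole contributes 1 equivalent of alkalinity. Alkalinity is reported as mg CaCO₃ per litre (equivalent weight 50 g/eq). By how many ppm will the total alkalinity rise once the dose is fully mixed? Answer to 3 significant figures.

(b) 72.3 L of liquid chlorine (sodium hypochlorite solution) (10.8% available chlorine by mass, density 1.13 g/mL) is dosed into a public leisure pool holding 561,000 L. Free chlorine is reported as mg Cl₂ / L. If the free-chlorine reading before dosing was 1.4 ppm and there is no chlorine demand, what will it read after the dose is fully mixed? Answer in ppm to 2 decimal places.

(a) Volume: 266,000 US gal × 3.785 L/gal = 1,006,810 L.
(a) Moles of NaHCO₃: 57,900 g ÷ 84 g/mol = 689.3 mol → 689.3 eq of alkalinity.
(a) As CaCO₃: 689.3 eq × 50 g/eq = 34,460 g.
(a) Rise: 34,460 g / 1,006,810 L × 1000 = 34.23 mg/L.

(b) Mass of solution: 72.3 L × 1000 mL/L × 1.13 g/mL = 81,700 g.
(b) Available chlorine delivered: 81,700 g × 0.108 = 8823 g as Cl₂.
(b) Concentration rise: 8823 g / 561,000 L = 15.73 mg/L = 15.73 ppm.
(b) Final FC: 1.4 + 15.73 = 17.13 ppm.

(a) 34.2 ppm; (b) 17.13 ppm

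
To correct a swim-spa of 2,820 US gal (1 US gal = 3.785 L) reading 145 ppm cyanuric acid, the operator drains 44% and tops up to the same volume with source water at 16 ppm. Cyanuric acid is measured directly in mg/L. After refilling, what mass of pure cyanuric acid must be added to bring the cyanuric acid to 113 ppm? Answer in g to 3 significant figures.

264 g

Volume: 2,820 US gal × 3.785 L/gal = 10,674 L.
After draining 44% and refilling: 145 × 0.56 + 16 × 0.44 = 88.24 ppm.
Deficit to target: 113 − 88.24 = 24.76 mg/L.
Mass: 24.76 mg/L × 10,674 L = 264.3 g cyanuric acid.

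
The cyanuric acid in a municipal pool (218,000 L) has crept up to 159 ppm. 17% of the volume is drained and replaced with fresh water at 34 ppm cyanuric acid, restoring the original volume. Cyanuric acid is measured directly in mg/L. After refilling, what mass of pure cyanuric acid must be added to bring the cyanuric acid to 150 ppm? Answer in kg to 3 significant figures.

After draining 17% and refilling: 159 × 0.83 + 34 × 0.17 = 137.75 ppm.
Deficit to target: 150 − 137.75 = 12.25 mg/L.
Mass: 12.25 mg/L × 218,000 L = 2670 g cyanuric acid.

2.67 kg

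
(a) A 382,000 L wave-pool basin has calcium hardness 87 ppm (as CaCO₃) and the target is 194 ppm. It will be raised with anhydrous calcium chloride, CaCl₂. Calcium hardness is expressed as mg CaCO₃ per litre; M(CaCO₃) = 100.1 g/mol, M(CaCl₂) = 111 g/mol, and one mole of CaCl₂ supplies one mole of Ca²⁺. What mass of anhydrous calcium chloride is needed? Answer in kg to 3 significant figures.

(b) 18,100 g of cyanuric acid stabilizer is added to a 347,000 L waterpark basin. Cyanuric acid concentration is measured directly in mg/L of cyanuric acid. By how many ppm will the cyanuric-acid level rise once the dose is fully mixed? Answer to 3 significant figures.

(a) 45.3 kg; (b) 52.2 ppm

(a) Hardness to add: (194 − 87) = 107 mg/L as CaCO₃ × 382,000 L = 40,870 g as CaCO₃.
(a) Moles of Ca²⁺ (1 mol Ca²⁺ ≡ 1 mol CaCO₃): 40,870 / 100.1 g/mol = 408.3 mol.
(a) Mass of CaCl₂: 408.3 × 111 = 45,320 g.

(b) Rise: 18,100 g / 347,000 L × 1000 = 52.16 mg/L.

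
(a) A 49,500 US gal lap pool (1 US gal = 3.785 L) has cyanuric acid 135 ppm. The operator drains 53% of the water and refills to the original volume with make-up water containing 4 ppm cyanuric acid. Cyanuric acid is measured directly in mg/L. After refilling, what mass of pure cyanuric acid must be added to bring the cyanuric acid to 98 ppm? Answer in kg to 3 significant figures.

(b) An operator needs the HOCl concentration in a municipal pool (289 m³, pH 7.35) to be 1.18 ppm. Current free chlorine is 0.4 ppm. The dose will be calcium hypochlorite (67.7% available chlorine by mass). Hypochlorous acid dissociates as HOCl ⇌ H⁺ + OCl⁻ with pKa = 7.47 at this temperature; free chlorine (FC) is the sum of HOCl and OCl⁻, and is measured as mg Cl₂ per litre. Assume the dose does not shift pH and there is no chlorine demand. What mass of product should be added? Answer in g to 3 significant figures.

(a) 6.08 kg; (b) 715 g

(a) Volume: 49,500 US gal × 3.785 L/gal = 187,358 L.
(a) After draining 53% and refilling: 135 × 0.47 + 4 × 0.53 = 65.57 ppm.
(a) Deficit to target: 98 − 65.57 = 32.43 mg/L.
(a) Mass: 32.43 mg/L × 187,358 L = 6076 g cyanuric acid.

(b) Volume: 289 m³ = 289,000 L.
(b) [OCl⁻]/[HOCl] = 10^(pH − pKa) = 10^(7.35 − 7.47) = 0.7586; fraction as HOCl = 1/(1 + 0.7586) = 0.5686.
(b) Free chlorine required for 1.18 ppm HOCl: 1.18 / 0.5686 = 2.075 ppm.
(b) FC to add: 2.075 − 0.4 = 1.675 mg/L as Cl₂.
(b) Cl₂ equivalent: 1.675 mg/L × 289,000 L = 484.1 g.
(b) Product at 67.7% available Cl: 484.1 / 0.677 = 715.1 g.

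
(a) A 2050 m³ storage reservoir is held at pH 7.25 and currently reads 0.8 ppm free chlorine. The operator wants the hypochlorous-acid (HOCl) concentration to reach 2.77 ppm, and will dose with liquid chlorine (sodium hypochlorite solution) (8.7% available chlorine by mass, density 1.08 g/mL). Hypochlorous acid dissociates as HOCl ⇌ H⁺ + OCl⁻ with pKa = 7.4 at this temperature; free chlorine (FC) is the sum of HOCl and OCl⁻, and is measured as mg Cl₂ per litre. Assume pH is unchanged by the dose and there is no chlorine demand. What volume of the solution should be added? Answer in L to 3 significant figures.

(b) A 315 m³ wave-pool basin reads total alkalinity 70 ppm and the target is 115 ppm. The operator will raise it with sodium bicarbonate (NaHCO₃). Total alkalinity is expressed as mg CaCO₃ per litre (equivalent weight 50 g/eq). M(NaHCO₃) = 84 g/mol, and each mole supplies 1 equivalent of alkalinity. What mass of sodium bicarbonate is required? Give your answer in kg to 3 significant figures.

(a) 85.8 L; (b) 23.8 kg

(a) Volume: 2050 m³ = 2,050,000 L.
(a) [OCl⁻]/[HOCl] = 10^(pH − pKa) = 10^(7.25 − 7.4) = 0.7079; fraction as HOCl = 1/(1 + 0.7079) = 0.5855.
(a) Free chlorine required for 2.77 ppm HOCl: 2.77 / 0.5855 = 4.731 ppm.
(a) FC to add: 4.731 − 0.8 = 3.931 mg/L as Cl₂.
(a) Cl₂ equivalent: 3.931 mg/L × 2,050,000 L = 8059 g.
(a) Product at 8.7% available Cl: 8059 / 0.087 = 92,630 g.
(a) Volume: 92,630 g ÷ 1.08 g/mL = 85,770 mL.

(b) Volume: 315 m³ = 315,000 L.
(b) Alkalinity to add: (115 − 70) = 45 mg/L as CaCO₃ × 315,000 L = 14,180 g as CaCO₃.
(b) Equivalents: 14,180 g ÷ 50 g/eq = 283.5 eq.
(b) NaHCO₃ supplies 1 eq per mole → 283.5 mol.
(b) Mass: 283.5 mol × 84 g/mol = 23,810 g.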